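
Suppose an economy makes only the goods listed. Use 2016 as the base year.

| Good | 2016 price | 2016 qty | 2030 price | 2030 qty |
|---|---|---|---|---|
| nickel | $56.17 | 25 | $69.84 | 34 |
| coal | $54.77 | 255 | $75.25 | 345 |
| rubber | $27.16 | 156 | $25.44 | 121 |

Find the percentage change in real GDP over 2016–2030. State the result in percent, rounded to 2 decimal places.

22.87%

Real GDP 2016 = Nominal GDP 2016 = 56.17·25 + 54.77·255 + 27.16·156 = 19607.56.
Real GDP 2030 (at 2016 prices) = 56.17·34 + 54.77·345 + 27.16·121 = 24091.79.
Real growth = 24091.79/19607.56 − 1 = 0.2287.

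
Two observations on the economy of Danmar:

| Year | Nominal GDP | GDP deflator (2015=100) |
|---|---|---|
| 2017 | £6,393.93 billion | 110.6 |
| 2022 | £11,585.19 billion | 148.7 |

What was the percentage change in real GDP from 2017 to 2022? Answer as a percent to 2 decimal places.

Real GDP 2017 = 6393.93 / 1.106 = 5781.13.
Real GDP 2022 = 11585.19 / 1.487 = 7790.98.
Real growth = 7790.98 / 5781.13 − 1 = 0.3477.

34.77%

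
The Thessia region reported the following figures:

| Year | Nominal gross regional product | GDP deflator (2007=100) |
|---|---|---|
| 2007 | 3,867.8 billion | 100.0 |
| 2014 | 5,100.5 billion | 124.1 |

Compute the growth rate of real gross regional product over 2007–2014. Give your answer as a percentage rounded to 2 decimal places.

Real gross regional product 2007 = 3867.8 / 1.000 = 3867.80.
Real gross regional product 2014 = 5100.5 / 1.241 = 4109.99.
Real growth = 4109.99 / 3867.80 − 1 = 0.0626.

6.26%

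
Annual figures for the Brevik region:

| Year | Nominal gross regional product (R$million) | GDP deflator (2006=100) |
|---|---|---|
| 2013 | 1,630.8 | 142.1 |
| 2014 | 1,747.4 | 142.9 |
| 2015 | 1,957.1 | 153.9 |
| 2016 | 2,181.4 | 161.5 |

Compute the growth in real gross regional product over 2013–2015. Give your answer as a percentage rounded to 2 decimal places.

Real gross regional product 2013 = 1630.8/1.421 = 1147.64.
Real gross regional product 2015 = 1957.1/1.539 = 1271.67.
Change = 1271.67/1147.64 − 1 = 0.1081.

10.81%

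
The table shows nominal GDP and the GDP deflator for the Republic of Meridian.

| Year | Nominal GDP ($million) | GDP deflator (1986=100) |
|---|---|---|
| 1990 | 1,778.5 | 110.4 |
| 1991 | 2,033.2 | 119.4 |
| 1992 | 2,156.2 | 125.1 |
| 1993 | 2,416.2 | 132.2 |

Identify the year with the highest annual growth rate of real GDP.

1993

1991: real = 2033.2/1.194 = 1702.85; growth vs 1990 (1610.96) = 5.70%.
1992: real = 2156.2/1.251 = 1723.58; growth vs 1991 (1702.85) = 1.22%.
1993: real = 2416.2/1.322 = 1827.69; growth vs 1992 (1723.58) = 6.04%.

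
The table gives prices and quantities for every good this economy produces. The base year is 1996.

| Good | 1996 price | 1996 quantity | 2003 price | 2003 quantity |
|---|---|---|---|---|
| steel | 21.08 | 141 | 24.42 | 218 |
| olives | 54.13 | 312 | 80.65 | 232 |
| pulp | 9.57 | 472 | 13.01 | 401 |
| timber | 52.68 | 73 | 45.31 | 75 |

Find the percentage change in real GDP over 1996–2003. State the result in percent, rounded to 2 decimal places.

Real GDP 1996 = Nominal GDP 1996 = 21.08·141 + 54.13·312 + 9.57·472 + 52.68·73 = 28223.52.
Real GDP 2003 (at 1996 prices) = 21.08·218 + 54.13·232 + 9.57·401 + 52.68·75 = 24942.17.
Real growth = 24942.17/28223.52 − 1 = -0.1163.

-11.63%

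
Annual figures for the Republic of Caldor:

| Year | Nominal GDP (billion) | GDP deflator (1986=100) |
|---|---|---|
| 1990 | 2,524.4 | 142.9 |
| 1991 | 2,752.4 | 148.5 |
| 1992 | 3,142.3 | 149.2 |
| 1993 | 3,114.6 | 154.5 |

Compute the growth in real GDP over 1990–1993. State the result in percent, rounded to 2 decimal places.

Real GDP 1990 = 2524.4/1.429 = 1766.55.
Real GDP 1993 = 3114.6/1.545 = 2015.92.
Change = 2015.92/1766.55 − 1 = 0.1412.

14.12%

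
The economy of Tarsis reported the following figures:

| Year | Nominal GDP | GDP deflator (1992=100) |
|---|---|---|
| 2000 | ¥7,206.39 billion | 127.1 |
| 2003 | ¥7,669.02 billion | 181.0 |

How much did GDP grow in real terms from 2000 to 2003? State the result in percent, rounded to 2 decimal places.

-25.27%

Deflate each year: 2000 → 7206.39/1.271 = 5669.86; 2003 → 7669.02/1.810 = 4237.03.
So real GDP changed by 4237.03/5669.86 − 1 = -0.2527, i.e. -25.27%.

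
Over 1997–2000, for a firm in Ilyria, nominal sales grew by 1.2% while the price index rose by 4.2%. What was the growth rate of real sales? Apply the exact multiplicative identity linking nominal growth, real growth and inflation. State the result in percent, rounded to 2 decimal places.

-2.88%

(1 + g_nom) = (1 + g_real)(1 + π), so g_real = 1.0120 / 1.0420 − 1 = -0.02879.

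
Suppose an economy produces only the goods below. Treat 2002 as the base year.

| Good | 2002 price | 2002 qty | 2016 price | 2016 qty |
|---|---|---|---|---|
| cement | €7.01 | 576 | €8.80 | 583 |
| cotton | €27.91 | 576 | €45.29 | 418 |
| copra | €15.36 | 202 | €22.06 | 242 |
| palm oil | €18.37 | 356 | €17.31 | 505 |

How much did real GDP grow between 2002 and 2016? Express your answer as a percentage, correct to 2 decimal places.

Real GDP 2002 = Nominal GDP 2002 = 7.01·576 + 27.91·576 + 15.36·202 + 18.37·356 = 29756.36.
Real GDP 2016 (at 2002 prices) = 7.01·583 + 27.91·418 + 15.36·242 + 18.37·505 = 28747.18.
Real growth = 28747.18/29756.36 − 1 = -0.0339.

-3.39%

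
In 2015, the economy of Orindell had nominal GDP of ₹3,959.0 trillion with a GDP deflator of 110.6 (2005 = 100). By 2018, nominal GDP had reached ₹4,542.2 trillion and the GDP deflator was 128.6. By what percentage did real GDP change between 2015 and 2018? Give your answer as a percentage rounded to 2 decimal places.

Real GDP 2015 = 3959.0 / 1.106 = 3579.57.
Real GDP 2018 = 4542.2 / 1.286 = 3532.04.
Real growth = 3532.04 / 3579.57 − 1 = -0.0133.

-1.33%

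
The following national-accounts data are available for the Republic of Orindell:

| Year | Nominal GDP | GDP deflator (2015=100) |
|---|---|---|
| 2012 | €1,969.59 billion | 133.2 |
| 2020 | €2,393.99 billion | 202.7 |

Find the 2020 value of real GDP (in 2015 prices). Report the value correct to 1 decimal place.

€1,181.1 billion

Real GDP = Nominal / (GDP deflator/100) = 2393.99 / 2.027 = 1181.05.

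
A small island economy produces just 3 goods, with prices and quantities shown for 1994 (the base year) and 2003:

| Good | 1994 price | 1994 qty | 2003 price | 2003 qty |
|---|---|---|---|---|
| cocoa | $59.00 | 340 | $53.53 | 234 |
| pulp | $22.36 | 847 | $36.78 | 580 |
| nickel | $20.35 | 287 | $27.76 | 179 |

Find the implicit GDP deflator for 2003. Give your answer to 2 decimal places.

127.65

Nominal GDP 2003 = 53.53·234 + 36.78·580 + 27.76·179 = 38827.46.
Real GDP 2003 (at 1994 prices) = 59.00·234 + 22.36·580 + 20.35·179 = 30417.45.
Deflator = Nominal/Real × 100 = 38827.46/30417.45 × 100 = 127.649.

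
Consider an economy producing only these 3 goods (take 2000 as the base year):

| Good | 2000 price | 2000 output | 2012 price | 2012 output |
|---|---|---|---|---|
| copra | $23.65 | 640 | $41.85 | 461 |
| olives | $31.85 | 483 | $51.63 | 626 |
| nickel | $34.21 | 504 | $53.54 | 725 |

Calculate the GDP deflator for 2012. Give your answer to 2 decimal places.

162.52

Nominal GDP 2012 = 41.85·461 + 51.63·626 + 53.54·725 = 90429.73.
Real GDP 2012 (at 2000 prices) = 23.65·461 + 31.85·626 + 34.21·725 = 55643.00.
Deflator = Nominal/Real × 100 = 90429.73/55643.00 × 100 = 162.518.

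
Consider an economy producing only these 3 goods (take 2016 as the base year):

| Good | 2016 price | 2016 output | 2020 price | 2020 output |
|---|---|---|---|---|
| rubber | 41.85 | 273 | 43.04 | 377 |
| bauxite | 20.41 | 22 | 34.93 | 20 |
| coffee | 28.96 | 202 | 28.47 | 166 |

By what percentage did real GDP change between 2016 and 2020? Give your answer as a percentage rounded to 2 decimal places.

Real GDP 2016 = Nominal GDP 2016 = 41.85·273 + 20.41·22 + 28.96·202 = 17723.99.
Real GDP 2020 (at 2016 prices) = 41.85·377 + 20.41·20 + 28.96·166 = 20993.01.
Real growth = 20993.01/17723.99 − 1 = 0.1844.

18.44%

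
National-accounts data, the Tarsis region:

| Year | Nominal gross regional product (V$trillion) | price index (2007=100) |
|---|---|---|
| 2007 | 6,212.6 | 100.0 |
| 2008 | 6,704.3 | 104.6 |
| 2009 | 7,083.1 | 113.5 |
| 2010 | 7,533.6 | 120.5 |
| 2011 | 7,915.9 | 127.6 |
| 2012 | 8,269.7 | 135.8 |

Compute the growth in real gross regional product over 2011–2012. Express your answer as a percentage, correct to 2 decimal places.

-1.84%

Real gross regional product 2011 = 7915.9/1.276 = 6203.68.
Real gross regional product 2012 = 8269.7/1.358 = 6089.62.
Change = 6089.62/6203.68 − 1 = -0.0184.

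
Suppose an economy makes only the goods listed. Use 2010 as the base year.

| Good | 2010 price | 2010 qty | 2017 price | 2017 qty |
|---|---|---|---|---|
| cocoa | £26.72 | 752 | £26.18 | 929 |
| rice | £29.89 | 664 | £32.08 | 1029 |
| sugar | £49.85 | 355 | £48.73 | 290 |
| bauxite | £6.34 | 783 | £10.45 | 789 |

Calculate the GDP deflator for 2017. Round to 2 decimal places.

106.22

Nominal GDP 2017 = 26.18·929 + 32.08·1029 + 48.73·290 + 10.45·789 = 79708.29.
Real GDP 2017 (at 2010 prices) = 26.72·929 + 29.89·1029 + 49.85·290 + 6.34·789 = 75038.45.
Deflator = Nominal/Real × 100 = 79708.29/75038.45 × 100 = 106.223.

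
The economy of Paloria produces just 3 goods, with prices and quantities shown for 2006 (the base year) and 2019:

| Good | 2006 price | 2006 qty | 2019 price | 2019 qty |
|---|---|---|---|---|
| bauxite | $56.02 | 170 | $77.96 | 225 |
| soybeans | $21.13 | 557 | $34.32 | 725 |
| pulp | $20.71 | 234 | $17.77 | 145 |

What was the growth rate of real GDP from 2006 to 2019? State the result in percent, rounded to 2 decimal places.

18.32%

Real GDP 2006 = Nominal GDP 2006 = 56.02·170 + 21.13·557 + 20.71·234 = 26138.95.
Real GDP 2019 (at 2006 prices) = 56.02·225 + 21.13·725 + 20.71·145 = 30926.70.
Real growth = 30926.70/26138.95 − 1 = 0.1832.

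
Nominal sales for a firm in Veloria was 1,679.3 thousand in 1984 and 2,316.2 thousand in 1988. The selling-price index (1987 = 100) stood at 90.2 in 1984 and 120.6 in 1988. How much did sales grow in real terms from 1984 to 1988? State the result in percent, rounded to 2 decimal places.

3.16%

Real sales 1984 = 1679.3 / 0.902 = 1861.75.
Real sales 1988 = 2316.2 / 1.206 = 1920.56.
Real growth = 1920.56 / 1861.75 − 1 = 0.0316.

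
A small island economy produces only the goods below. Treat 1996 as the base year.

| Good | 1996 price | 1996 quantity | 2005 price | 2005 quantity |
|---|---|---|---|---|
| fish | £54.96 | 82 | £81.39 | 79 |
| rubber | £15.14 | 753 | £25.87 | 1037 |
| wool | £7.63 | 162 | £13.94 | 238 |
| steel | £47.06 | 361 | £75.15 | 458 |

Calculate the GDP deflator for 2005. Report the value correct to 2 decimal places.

Nominal GDP 2005 = 81.39·79 + 25.87·1037 + 13.94·238 + 75.15·458 = 70993.42.
Real GDP 2005 (at 1996 prices) = 54.96·79 + 15.14·1037 + 7.63·238 + 47.06·458 = 43411.44.
Deflator = Nominal/Real × 100 = 70993.42/43411.44 × 100 = 163.536.

163.54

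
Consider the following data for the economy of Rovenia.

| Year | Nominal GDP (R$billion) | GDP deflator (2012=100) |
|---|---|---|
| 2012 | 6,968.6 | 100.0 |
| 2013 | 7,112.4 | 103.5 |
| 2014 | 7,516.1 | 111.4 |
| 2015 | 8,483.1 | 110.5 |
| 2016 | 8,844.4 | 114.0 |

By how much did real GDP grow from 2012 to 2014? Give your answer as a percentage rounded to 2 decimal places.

Real GDP 2012 = 6968.6/1.000 = 6968.60.
Real GDP 2014 = 7516.1/1.114 = 6746.95.
Change = 6746.95/6968.60 − 1 = -0.0318.

-3.18%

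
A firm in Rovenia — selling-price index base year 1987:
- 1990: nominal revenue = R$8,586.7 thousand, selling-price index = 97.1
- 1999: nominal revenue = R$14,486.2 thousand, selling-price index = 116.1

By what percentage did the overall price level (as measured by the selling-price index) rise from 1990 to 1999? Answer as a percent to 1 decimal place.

19.6%

Price-level change = 116.1 / 97.1 − 1 = 0.1957.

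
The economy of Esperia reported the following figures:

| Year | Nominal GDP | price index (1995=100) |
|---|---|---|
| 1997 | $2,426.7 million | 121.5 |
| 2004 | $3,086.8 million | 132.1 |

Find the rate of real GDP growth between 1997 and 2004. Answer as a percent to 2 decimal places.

Deflate each year: 1997 → 2426.7/1.215 = 1997.28; 2004 → 3086.8/1.321 = 2336.71.
So real GDP changed by 2336.71/1997.28 − 1 = 0.1699, i.e. 16.99%.

16.99%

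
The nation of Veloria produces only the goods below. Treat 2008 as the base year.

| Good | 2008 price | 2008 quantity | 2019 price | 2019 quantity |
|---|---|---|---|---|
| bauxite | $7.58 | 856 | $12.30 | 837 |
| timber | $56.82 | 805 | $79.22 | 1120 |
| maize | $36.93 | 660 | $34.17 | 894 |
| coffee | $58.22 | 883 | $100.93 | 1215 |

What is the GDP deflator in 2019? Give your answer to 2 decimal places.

Nominal GDP 2019 = 12.30·837 + 79.22·1120 + 34.17·894 + 100.93·1215 = 252199.43.
Real GDP 2019 (at 2008 prices) = 7.58·837 + 56.82·1120 + 36.93·894 + 58.22·1215 = 173735.58.
Deflator = Nominal/Real × 100 = 252199.43/173735.58 × 100 = 145.163.

145.16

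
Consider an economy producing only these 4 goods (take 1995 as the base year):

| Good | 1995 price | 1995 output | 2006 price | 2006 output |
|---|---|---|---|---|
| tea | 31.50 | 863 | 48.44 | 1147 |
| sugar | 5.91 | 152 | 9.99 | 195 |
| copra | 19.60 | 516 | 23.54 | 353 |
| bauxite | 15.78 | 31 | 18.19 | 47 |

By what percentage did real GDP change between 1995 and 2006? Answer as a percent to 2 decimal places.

16.18%

Real GDP 1995 = Nominal GDP 1995 = 31.50·863 + 5.91·152 + 19.60·516 + 15.78·31 = 38685.60.
Real GDP 2006 (at 1995 prices) = 31.50·1147 + 5.91·195 + 19.60·353 + 15.78·47 = 44943.41.
Real growth = 44943.41/38685.60 − 1 = 0.1618.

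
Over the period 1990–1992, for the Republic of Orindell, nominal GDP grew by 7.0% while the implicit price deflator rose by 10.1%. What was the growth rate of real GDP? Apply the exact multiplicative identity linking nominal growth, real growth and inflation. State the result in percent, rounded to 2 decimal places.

(1 + g_nom) = (1 + g_real)(1 + π), so g_real = 1.0700 / 1.1010 − 1 = -0.02816.

-2.82%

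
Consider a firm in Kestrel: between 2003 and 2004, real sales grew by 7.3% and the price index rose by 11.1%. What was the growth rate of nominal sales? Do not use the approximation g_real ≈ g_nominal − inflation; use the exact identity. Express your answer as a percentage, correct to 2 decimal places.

(1 + g_nom) = (1 + g_real)(1 + π) = 1.0730 × 1.1110 = 1.19210.

19.21%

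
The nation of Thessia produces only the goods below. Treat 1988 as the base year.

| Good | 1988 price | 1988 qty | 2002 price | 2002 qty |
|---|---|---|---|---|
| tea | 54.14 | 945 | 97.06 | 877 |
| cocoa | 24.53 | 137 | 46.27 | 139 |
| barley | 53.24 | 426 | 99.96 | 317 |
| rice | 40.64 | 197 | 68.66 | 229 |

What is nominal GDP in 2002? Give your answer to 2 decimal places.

Nominal GDP 2002 = Σ (p_2002 × q_2002) = 97.06·877 + 46.27·139 + 99.96·317 + 68.66·229 = 138963.61.

138963.61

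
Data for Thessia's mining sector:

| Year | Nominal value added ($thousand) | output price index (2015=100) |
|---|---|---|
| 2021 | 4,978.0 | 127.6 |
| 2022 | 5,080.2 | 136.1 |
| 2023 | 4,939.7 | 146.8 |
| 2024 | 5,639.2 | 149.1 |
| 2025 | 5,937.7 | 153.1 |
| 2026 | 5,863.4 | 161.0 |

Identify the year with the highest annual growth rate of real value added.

2024

2022: real = 5080.2/1.361 = 3732.70; growth vs 2021 (3901.25) = -4.32%.
2023: real = 4939.7/1.468 = 3364.92; growth vs 2022 (3732.70) = -9.85%.
2024: real = 5639.2/1.491 = 3782.16; growth vs 2023 (3364.92) = 12.40%.
2025: real = 5937.7/1.531 = 3878.31; growth vs 2024 (3782.16) = 2.54%.
2026: real = 5863.4/1.610 = 3641.86; growth vs 2025 (3878.31) = -6.10%.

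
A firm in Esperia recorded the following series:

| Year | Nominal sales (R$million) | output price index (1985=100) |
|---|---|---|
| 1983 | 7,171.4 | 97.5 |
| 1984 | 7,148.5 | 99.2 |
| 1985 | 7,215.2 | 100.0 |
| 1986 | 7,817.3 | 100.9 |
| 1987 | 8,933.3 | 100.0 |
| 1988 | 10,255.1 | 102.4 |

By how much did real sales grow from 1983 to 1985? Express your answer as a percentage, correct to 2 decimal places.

-1.90%

Real sales 1983 = 7171.4/0.975 = 7355.28.
Real sales 1985 = 7215.2/1.000 = 7215.20.
Change = 7215.20/7355.28 − 1 = -0.0190.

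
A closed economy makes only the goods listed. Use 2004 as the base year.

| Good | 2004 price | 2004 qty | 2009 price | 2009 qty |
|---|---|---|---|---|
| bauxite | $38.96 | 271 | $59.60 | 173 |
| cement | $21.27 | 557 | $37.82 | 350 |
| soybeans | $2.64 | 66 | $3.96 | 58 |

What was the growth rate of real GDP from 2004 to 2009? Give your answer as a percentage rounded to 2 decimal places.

Real GDP 2004 = Nominal GDP 2004 = 38.96·271 + 21.27·557 + 2.64·66 = 22579.79.
Real GDP 2009 (at 2004 prices) = 38.96·173 + 21.27·350 + 2.64·58 = 14337.70.
Real growth = 14337.70/22579.79 − 1 = -0.3650.

-36.50%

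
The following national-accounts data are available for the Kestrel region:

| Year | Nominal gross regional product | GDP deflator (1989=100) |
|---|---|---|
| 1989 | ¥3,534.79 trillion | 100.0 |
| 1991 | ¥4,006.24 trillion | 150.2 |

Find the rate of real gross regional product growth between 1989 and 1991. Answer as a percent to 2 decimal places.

-24.54%

Deflate each year: 1989 → 3534.79/1.000 = 3534.79; 1991 → 4006.24/1.502 = 2667.27.
So real gross regional product changed by 2667.27/3534.79 − 1 = -0.2454, i.e. -24.54%.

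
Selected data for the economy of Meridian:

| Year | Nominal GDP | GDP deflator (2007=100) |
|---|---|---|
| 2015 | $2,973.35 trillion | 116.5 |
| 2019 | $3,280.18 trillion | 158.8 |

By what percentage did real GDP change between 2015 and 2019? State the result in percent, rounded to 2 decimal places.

Real GDP 2015 = 2973.35 / 1.165 = 2552.23.
Real GDP 2019 = 3280.18 / 1.588 = 2065.60.
Real growth = 2065.60 / 2552.23 − 1 = -0.1907.

-19.07%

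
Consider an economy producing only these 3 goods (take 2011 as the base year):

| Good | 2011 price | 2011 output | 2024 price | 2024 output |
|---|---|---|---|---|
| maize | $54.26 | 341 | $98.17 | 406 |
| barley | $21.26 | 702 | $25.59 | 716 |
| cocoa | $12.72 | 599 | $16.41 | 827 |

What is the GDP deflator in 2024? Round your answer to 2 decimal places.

150.20

Nominal GDP 2024 = 98.17·406 + 25.59·716 + 16.41·827 = 71750.53.
Real GDP 2024 (at 2011 prices) = 54.26·406 + 21.26·716 + 12.72·827 = 47771.16.
Deflator = Nominal/Real × 100 = 71750.53/47771.16 × 100 = 150.196.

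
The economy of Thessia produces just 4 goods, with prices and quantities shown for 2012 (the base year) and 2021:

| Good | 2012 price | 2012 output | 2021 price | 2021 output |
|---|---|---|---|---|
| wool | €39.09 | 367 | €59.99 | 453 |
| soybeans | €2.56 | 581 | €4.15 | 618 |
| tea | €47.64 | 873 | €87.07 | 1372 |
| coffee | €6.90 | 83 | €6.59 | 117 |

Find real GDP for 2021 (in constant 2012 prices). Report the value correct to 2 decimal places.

€85459.23

Real GDP 2021 = Σ (p_2012 × q_2021) = 39.09·453 + 2.56·618 + 47.64·1372 + 6.90·117 = 85459.23.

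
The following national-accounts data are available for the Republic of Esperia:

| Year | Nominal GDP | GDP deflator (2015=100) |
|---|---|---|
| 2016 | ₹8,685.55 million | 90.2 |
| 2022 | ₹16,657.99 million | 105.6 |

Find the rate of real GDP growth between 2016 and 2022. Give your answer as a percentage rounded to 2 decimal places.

Deflate each year: 2016 → 8685.55/0.902 = 9629.21; 2022 → 16657.99/1.056 = 15774.61.
So real GDP changed by 15774.61/9629.21 − 1 = 0.6382, i.e. 63.82%.

63.82%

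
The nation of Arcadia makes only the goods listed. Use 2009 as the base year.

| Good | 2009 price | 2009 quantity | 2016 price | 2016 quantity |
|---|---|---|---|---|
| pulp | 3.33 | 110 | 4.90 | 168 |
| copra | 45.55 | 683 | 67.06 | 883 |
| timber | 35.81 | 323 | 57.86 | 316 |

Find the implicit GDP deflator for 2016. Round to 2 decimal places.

Nominal GDP 2016 = 4.90·168 + 67.06·883 + 57.86·316 = 78320.94.
Real GDP 2016 (at 2009 prices) = 3.33·168 + 45.55·883 + 35.81·316 = 52096.05.
Deflator = Nominal/Real × 100 = 78320.94/52096.05 × 100 = 150.339.

150.34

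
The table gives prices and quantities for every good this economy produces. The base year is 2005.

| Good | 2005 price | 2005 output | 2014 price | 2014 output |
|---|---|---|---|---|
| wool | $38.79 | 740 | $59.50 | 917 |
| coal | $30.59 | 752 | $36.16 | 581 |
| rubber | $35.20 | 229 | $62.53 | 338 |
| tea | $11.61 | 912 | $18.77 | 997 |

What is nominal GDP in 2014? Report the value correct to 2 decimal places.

Nominal GDP 2014 = Σ (p_2014 × q_2014) = 59.50·917 + 36.16·581 + 62.53·338 + 18.77·997 = 115419.29.

$115419.29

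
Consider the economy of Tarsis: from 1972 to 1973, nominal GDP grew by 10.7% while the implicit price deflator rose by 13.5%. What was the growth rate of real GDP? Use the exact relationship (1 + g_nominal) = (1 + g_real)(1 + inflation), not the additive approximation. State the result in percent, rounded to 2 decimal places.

-2.47%

(1 + g_nom) = (1 + g_real)(1 + π), so g_real = 1.1070 / 1.1350 − 1 = -0.02467.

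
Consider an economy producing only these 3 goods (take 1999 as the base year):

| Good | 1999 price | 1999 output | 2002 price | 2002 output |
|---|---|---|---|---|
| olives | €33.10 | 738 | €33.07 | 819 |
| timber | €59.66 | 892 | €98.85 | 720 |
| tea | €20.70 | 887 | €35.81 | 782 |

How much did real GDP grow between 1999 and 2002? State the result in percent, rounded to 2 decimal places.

Real GDP 1999 = Nominal GDP 1999 = 33.10·738 + 59.66·892 + 20.70·887 = 96005.42.
Real GDP 2002 (at 1999 prices) = 33.10·819 + 59.66·720 + 20.70·782 = 86251.50.
Real growth = 86251.50/96005.42 − 1 = -0.1016.

-10.16%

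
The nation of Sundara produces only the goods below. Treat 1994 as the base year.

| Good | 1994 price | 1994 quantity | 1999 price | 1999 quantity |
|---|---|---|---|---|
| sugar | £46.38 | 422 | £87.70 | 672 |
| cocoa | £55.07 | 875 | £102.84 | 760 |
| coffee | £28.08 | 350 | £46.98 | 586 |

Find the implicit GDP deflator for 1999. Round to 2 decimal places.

183.99

Nominal GDP 1999 = 87.70·672 + 102.84·760 + 46.98·586 = 164623.08.
Real GDP 1999 (at 1994 prices) = 46.38·672 + 55.07·760 + 28.08·586 = 89475.44.
Deflator = Nominal/Real × 100 = 164623.08/89475.44 × 100 = 183.987.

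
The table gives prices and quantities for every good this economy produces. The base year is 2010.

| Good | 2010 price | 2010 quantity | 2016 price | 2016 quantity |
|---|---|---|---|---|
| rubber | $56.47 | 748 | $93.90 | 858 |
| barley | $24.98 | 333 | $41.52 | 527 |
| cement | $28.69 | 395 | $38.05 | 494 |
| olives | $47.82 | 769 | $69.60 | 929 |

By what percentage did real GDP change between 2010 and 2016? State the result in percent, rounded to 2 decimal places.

21.84%

Real GDP 2010 = Nominal GDP 2010 = 56.47·748 + 24.98·333 + 28.69·395 + 47.82·769 = 98664.03.
Real GDP 2016 (at 2010 prices) = 56.47·858 + 24.98·527 + 28.69·494 + 47.82·929 = 120213.36.
Real growth = 120213.36/98664.03 − 1 = 0.2184.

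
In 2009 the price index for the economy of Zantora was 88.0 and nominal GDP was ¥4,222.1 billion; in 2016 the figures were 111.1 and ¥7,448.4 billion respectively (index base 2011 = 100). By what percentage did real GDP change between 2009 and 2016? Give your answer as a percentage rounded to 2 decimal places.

Deflate each year: 2009 → 4222.1/0.880 = 4797.84; 2016 → 7448.4/1.111 = 6704.23.
So real GDP changed by 6704.23/4797.84 − 1 = 0.3973, i.e. 39.73%.

39.73%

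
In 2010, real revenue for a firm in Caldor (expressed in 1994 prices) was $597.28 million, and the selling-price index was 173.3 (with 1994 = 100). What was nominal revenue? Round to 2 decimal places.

$1,035.09 million

Nominal revenue = Real × (selling-price index/100) = 597.28 × 1.733 = 1035.09.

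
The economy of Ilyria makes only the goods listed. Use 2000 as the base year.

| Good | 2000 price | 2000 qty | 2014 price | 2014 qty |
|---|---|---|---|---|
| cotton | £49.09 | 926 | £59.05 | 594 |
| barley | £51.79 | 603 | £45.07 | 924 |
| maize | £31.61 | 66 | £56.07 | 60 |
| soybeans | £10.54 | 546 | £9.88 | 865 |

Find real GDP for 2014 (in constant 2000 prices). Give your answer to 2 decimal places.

Real GDP 2014 = Σ (p_2000 × q_2014) = 49.09·594 + 51.79·924 + 31.61·60 + 10.54·865 = 88027.12.

£88027.12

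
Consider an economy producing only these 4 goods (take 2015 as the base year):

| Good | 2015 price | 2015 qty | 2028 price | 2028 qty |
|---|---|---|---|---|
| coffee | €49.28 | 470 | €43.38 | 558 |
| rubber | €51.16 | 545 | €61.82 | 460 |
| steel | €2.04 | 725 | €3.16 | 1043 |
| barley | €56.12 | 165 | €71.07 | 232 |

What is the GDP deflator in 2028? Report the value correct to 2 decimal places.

Nominal GDP 2028 = 43.38·558 + 61.82·460 + 3.16·1043 + 71.07·232 = 72427.36.
Real GDP 2028 (at 2015 prices) = 49.28·558 + 51.16·460 + 2.04·1043 + 56.12·232 = 66179.40.
Deflator = Nominal/Real × 100 = 72427.36/66179.40 × 100 = 109.441.

109.44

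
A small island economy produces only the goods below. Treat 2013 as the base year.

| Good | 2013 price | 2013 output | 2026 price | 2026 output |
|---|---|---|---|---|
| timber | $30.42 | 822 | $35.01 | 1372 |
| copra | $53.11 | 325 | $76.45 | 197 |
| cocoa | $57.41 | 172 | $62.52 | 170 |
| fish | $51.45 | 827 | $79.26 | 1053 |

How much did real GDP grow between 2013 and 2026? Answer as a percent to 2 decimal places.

22.65%

Real GDP 2013 = Nominal GDP 2013 = 30.42·822 + 53.11·325 + 57.41·172 + 51.45·827 = 94689.66.
Real GDP 2026 (at 2013 prices) = 30.42·1372 + 53.11·197 + 57.41·170 + 51.45·1053 = 116135.46.
Real growth = 116135.46/94689.66 − 1 = 0.2265.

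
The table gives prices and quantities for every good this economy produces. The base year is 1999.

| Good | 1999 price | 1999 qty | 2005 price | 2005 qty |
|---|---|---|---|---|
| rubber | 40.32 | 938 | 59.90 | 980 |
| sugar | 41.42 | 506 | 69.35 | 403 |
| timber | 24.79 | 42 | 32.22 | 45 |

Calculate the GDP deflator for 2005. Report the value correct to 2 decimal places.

153.69

Nominal GDP 2005 = 59.90·980 + 69.35·403 + 32.22·45 = 88099.95.
Real GDP 2005 (at 1999 prices) = 40.32·980 + 41.42·403 + 24.79·45 = 57321.41.
Deflator = Nominal/Real × 100 = 88099.95/57321.41 × 100 = 153.695.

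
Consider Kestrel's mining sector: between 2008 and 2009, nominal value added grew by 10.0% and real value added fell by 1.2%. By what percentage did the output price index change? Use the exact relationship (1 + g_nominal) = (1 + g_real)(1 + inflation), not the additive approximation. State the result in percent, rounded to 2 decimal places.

11.34%

(1 + g_nom) = (1 + g_real)(1 + π), so π = 1.1000 / 0.9880 − 1 = 0.11336.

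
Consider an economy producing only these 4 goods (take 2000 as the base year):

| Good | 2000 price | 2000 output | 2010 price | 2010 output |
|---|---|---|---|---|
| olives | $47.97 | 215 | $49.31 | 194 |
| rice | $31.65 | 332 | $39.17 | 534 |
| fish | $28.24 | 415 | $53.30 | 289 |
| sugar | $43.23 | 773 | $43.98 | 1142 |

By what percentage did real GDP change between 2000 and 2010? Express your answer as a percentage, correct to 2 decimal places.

26.96%

Real GDP 2000 = Nominal GDP 2000 = 47.97·215 + 31.65·332 + 28.24·415 + 43.23·773 = 65957.74.
Real GDP 2010 (at 2000 prices) = 47.97·194 + 31.65·534 + 28.24·289 + 43.23·1142 = 83737.30.
Real growth = 83737.30/65957.74 − 1 = 0.2696.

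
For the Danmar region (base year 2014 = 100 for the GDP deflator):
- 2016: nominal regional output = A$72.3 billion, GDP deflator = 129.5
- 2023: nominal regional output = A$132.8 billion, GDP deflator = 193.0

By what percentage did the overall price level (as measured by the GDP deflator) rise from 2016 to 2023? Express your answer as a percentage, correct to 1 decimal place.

49.0%

Price-level change = 193.0 / 129.5 − 1 = 0.4903.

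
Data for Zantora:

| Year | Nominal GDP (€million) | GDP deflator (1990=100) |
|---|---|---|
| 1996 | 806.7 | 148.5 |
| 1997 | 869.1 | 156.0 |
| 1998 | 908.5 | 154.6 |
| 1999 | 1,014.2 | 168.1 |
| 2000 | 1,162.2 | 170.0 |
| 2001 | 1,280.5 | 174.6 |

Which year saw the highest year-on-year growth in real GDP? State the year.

2000

1997: real = 869.1/1.560 = 557.12; growth vs 1996 (543.23) = 2.56%.
1998: real = 908.5/1.546 = 587.65; growth vs 1997 (557.12) = 5.48%.
1999: real = 1014.2/1.681 = 603.33; growth vs 1998 (587.65) = 2.67%.
2000: real = 1162.2/1.700 = 683.65; growth vs 1999 (603.33) = 13.31%.
2001: real = 1280.5/1.746 = 733.39; growth vs 2000 (683.65) = 7.28%.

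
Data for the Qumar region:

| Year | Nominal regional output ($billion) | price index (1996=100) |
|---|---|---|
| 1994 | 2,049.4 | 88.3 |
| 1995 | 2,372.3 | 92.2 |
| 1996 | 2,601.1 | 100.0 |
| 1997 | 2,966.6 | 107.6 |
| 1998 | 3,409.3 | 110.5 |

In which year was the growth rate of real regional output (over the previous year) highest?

1995: real = 2372.3/0.922 = 2572.99; growth vs 1994 (2320.95) = 10.86%.
1996: real = 2601.1/1.000 = 2601.10; growth vs 1995 (2572.99) = 1.09%.
1997: real = 2966.6/1.076 = 2757.06; growth vs 1996 (2601.10) = 6.00%.
1998: real = 3409.3/1.105 = 3085.34; growth vs 1997 (2757.06) = 11.91%.

1998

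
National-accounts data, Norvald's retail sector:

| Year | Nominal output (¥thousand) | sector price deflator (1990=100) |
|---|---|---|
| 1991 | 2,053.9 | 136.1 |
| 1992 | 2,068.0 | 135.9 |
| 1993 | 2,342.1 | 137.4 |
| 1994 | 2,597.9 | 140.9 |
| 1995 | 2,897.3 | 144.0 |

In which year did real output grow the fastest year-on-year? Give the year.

1992: real = 2068.0/1.359 = 1521.71; growth vs 1991 (1509.11) = 0.83%.
1993: real = 2342.1/1.374 = 1704.59; growth vs 1992 (1521.71) = 12.02%.
1994: real = 2597.9/1.409 = 1843.79; growth vs 1993 (1704.59) = 8.17%.
1995: real = 2897.3/1.440 = 2012.01; growth vs 1994 (1843.79) = 9.12%.

1993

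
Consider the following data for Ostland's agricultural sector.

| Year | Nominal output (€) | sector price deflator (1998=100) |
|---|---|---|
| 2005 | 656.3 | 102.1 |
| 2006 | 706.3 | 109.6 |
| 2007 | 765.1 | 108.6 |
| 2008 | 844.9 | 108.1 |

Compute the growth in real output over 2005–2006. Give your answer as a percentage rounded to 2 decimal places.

0.25%

Real output 2005 = 656.3/1.021 = 642.80.
Real output 2006 = 706.3/1.096 = 644.43.
Change = 644.43/642.80 − 1 = 0.0025.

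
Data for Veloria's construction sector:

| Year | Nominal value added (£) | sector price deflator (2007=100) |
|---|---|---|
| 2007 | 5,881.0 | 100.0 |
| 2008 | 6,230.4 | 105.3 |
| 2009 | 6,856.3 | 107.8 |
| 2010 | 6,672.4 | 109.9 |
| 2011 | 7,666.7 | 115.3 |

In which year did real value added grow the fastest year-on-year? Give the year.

2008: real = 6230.4/1.053 = 5916.81; growth vs 2007 (5881.00) = 0.61%.
2009: real = 6856.3/1.078 = 6360.20; growth vs 2008 (5916.81) = 7.49%.
2010: real = 6672.4/1.099 = 6071.34; growth vs 2009 (6360.20) = -4.54%.
2011: real = 7666.7/1.153 = 6649.35; growth vs 2010 (6071.34) = 9.52%.

2011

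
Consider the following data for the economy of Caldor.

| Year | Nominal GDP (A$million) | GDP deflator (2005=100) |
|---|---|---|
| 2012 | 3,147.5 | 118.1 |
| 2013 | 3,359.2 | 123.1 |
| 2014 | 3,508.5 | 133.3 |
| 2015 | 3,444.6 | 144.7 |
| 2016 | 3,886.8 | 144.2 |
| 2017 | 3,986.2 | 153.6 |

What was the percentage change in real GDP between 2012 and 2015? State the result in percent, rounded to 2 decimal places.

-10.68%

Real GDP 2012 = 3147.5/1.181 = 2665.11.
Real GDP 2015 = 3444.6/1.447 = 2380.51.
Change = 2380.51/2665.11 − 1 = -0.1068.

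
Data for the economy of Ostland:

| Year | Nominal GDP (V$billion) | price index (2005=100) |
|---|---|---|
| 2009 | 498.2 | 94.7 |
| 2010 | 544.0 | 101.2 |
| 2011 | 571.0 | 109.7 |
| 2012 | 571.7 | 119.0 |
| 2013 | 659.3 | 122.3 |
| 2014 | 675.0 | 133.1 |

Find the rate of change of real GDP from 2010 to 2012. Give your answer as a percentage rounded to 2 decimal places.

-10.63%

Real GDP 2010 = 544.0/1.012 = 537.55.
Real GDP 2012 = 571.7/1.190 = 480.42.
Change = 480.42/537.55 − 1 = -0.1063.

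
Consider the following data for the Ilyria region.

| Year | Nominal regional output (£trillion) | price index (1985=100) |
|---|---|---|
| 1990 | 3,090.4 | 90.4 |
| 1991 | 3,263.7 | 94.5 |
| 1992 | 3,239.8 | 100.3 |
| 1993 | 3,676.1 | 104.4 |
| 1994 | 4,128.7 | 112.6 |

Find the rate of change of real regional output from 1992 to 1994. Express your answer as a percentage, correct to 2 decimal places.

Real regional output 1992 = 3239.8/1.003 = 3230.11.
Real regional output 1994 = 4128.7/1.126 = 3666.70.
Change = 3666.70/3230.11 − 1 = 0.1352.

13.52%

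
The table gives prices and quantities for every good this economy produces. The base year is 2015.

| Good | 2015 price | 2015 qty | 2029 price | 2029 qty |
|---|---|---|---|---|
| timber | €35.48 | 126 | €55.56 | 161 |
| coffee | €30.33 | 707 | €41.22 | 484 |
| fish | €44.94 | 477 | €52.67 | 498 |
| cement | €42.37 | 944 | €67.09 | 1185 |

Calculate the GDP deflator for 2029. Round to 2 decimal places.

Nominal GDP 2029 = 55.56·161 + 41.22·484 + 52.67·498 + 67.09·1185 = 134626.95.
Real GDP 2029 (at 2015 prices) = 35.48·161 + 30.33·484 + 44.94·498 + 42.37·1185 = 92980.57.
Deflator = Nominal/Real × 100 = 134626.95/92980.57 × 100 = 144.790.

144.79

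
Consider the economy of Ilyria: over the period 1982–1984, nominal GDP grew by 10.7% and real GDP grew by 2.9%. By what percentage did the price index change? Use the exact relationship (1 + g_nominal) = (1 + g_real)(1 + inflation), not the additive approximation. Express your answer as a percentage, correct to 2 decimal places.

(1 + g_nom) = (1 + g_real)(1 + π), so π = 1.1070 / 1.0290 − 1 = 0.07580.

7.58%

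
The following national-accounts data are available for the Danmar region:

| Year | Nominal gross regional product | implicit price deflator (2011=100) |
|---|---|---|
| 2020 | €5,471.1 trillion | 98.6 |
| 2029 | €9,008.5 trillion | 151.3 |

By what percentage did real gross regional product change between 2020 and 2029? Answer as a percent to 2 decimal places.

7.30%

Real gross regional product 2020 = 5471.1 / 0.986 = 5548.78.
Real gross regional product 2029 = 9008.5 / 1.513 = 5954.06.
Real growth = 5954.06 / 5548.78 − 1 = 0.0730.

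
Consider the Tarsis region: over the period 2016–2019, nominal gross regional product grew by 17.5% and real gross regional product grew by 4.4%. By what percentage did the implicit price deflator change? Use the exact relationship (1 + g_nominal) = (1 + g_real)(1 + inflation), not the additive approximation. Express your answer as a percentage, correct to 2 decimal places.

(1 + g_nom) = (1 + g_real)(1 + π), so π = 1.1750 / 1.0440 − 1 = 0.12548.

12.55%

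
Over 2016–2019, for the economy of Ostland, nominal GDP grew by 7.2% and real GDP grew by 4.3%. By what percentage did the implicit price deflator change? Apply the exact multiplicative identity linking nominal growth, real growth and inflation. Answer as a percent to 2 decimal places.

(1 + g_nom) = (1 + g_real)(1 + π), so π = 1.0720 / 1.0430 − 1 = 0.02780.

2.78%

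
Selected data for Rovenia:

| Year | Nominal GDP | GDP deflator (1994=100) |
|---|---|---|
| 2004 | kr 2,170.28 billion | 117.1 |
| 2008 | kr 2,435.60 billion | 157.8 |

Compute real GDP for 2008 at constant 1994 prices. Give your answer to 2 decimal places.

Real GDP = Nominal / (GDP deflator/100) = 2435.60 / 1.578 = 1543.47.

kr 1,543.47 billion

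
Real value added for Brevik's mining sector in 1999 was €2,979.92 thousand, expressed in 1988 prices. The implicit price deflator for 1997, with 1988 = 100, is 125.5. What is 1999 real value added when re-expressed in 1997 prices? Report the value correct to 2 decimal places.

€3,739.80 thousand

Real value added in 1997 prices = Real value added in 1988 prices × (P_1997/P_1988) = 2979.92 × 1.255 = 3739.80.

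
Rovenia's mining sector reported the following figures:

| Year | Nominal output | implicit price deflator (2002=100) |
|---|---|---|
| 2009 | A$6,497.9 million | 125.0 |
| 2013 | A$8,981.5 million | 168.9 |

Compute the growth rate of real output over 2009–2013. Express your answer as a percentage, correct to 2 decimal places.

2.30%

Real output 2009 = 6497.9 / 1.250 = 5198.32.
Real output 2013 = 8981.5 / 1.689 = 5317.64.
Real growth = 5317.64 / 5198.32 − 1 = 0.0230.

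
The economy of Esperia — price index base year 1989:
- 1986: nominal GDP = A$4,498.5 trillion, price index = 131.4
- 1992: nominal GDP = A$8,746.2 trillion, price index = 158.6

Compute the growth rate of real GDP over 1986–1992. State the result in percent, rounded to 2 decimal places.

61.08%

Deflate each year: 1986 → 4498.5/1.314 = 3423.52; 1992 → 8746.2/1.586 = 5514.63.
So real GDP changed by 5514.63/3423.52 − 1 = 0.6108, i.e. 61.08%.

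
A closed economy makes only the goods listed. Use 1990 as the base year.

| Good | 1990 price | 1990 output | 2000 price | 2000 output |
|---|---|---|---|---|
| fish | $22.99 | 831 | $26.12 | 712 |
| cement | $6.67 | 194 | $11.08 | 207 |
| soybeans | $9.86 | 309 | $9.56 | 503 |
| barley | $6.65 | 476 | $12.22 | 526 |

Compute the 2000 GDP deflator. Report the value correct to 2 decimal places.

Nominal GDP 2000 = 26.12·712 + 11.08·207 + 9.56·503 + 12.22·526 = 32127.40.
Real GDP 2000 (at 1990 prices) = 22.99·712 + 6.67·207 + 9.86·503 + 6.65·526 = 26207.05.
Deflator = Nominal/Real × 100 = 32127.40/26207.05 × 100 = 122.591.

122.59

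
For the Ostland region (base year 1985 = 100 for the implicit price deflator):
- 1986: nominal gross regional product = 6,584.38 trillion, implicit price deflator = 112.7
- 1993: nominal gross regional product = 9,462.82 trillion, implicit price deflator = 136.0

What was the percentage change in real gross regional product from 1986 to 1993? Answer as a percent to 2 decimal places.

19.09%

Deflate each year: 1986 → 6584.38/1.127 = 5842.40; 1993 → 9462.82/1.360 = 6957.96.
So real gross regional product changed by 6957.96/5842.40 − 1 = 0.1909, i.e. 19.09%.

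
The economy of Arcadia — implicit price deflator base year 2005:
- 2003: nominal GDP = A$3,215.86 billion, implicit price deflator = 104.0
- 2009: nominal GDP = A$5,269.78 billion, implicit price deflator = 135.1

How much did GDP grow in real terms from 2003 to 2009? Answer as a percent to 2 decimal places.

26.15%

Real GDP 2003 = 3215.86 / 1.040 = 3092.17.
Real GDP 2009 = 5269.78 / 1.351 = 3900.65.
Real growth = 3900.65 / 3092.17 − 1 = 0.2615.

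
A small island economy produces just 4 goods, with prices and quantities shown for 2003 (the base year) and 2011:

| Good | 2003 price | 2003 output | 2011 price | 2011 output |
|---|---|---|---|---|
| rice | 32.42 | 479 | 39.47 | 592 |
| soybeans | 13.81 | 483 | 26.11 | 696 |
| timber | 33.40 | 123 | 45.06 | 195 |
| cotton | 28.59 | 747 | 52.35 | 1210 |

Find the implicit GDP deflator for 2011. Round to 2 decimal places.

Nominal GDP 2011 = 39.47·592 + 26.11·696 + 45.06·195 + 52.35·1210 = 113669.00.
Real GDP 2011 (at 2003 prices) = 32.42·592 + 13.81·696 + 33.40·195 + 28.59·1210 = 69911.30.
Deflator = Nominal/Real × 100 = 113669.00/69911.30 × 100 = 162.590.

162.59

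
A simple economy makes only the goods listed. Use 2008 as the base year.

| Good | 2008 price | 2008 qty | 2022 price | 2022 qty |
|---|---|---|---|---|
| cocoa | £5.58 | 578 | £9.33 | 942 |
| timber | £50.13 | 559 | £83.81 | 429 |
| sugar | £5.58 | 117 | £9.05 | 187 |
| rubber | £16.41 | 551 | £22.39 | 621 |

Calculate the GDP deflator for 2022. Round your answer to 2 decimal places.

158.81

Nominal GDP 2022 = 9.33·942 + 83.81·429 + 9.05·187 + 22.39·621 = 60339.89.
Real GDP 2022 (at 2008 prices) = 5.58·942 + 50.13·429 + 5.58·187 + 16.41·621 = 37996.20.
Deflator = Nominal/Real × 100 = 60339.89/37996.20 × 100 = 158.805.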